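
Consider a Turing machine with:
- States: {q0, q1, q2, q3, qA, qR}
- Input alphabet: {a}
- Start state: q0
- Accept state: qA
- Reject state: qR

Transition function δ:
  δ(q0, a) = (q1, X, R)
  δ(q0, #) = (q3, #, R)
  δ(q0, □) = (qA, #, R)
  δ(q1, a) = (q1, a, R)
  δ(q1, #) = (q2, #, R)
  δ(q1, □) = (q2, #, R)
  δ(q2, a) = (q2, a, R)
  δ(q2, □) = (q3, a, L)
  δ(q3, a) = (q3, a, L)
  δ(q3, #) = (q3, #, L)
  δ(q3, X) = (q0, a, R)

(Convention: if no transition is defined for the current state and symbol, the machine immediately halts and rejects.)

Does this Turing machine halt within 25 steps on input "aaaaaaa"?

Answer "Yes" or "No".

Execution trace:
Initial: [q0]aaaaaaa
Step 1: δ(q0, a) = (q1, X, R) → X[q1]aaaaaa
Step 2: δ(q1, a) = (q1, a, R) → Xa[q1]aaaaa
Step 3: δ(q1, a) = (q1, a, R) → Xaa[q1]aaaa
Step 4: δ(q1, a) = (q1, a, R) → Xaaa[q1]aaa
Step 5: δ(q1, a) = (q1, a, R) → Xaaaa[q1]aa
Step 6: δ(q1, a) = (q1, a, R) → Xaaaaa[q1]a
Step 7: δ(q1, a) = (q1, a, R) → Xaaaaaa[q1]□
Step 8: δ(q1, □) = (q2, #, R) → Xaaaaaa#[q2]□
Step 9: δ(q2, □) = (q3, a, L) → Xaaaaaa[q3]#a
Step 10: δ(q3, #) = (q3, #, L) → Xaaaaa[q3]a#a
Step 11: δ(q3, a) = (q3, a, L) → Xaaaa[q3]aa#a
Step 12: δ(q3, a) = (q3, a, L) → Xaaa[q3]aaa#a
Step 13: δ(q3, a) = (q3, a, L) → Xaa[q3]aaaa#a
Step 14: δ(q3, a) = (q3, a, L) → Xa[q3]aaaaa#a
Step 15: δ(q3, a) = (q3, a, L) → X[q3]aaaaaa#a
Step 16: δ(q3, a) = (q3, a, L) → [q3]Xaaaaaa#a
Step 17: δ(q3, X) = (q0, a, R) → a[q0]aaaaaa#a
Step 18: δ(q0, a) = (q1, X, R) → aX[q1]aaaaa#a
Step 19: δ(q1, a) = (q1, a, R) → aXa[q1]aaaa#a
Step 20: δ(q1, a) = (q1, a, R) → aXaa[q1]aaa#a
Step 21: δ(q1, a) = (q1, a, R) → aXaaa[q1]aa#a
Step 22: δ(q1, a) = (q1, a, R) → aXaaaa[q1]a#a
Step 23: δ(q1, a) = (q1, a, R) → aXaaaaa[q1]#a
Step 24: δ(q1, #) = (q2, #, R) → aXaaaaa#[q2]a
Step 25: δ(q2, a) = (q2, a, R) → aXaaaaa#a[q2]□

The machine has not reached a halting state after 25 steps.
The machine did not halt within the 25-step bound.

Answer: No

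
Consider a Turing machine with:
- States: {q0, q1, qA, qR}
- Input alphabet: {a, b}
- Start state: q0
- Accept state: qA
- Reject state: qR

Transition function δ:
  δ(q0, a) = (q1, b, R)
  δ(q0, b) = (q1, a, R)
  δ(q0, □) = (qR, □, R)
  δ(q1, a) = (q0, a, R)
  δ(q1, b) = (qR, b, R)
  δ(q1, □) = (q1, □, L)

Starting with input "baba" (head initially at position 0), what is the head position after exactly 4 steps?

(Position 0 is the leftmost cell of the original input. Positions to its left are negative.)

Execution trace (head position shown):
Step 0: [q0]baba  (head at position 0)
Step 1: move right → a[q1]aba  (head at position 1)
Step 2: move right → aa[q0]ba  (head at position 2)
Step 3: move right → aaa[q1]a  (head at position 3)
Step 4: move right → aaaa[q0]□  (head at position 4)

After 4 steps, the head is at position 4.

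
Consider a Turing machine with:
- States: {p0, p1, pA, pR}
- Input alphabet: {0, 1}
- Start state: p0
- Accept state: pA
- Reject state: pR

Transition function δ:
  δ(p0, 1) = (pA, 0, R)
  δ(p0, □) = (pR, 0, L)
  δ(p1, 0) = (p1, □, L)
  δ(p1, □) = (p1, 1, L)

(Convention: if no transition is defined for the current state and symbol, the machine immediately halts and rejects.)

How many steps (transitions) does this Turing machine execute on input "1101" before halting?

Execution trace:
Initial: [p0]1101
Step 1: δ(p0, 1) = (pA, 0, R) → 0[pA]101

The machine reaches the accept state pA and halts.

The machine executed 1 step before halting.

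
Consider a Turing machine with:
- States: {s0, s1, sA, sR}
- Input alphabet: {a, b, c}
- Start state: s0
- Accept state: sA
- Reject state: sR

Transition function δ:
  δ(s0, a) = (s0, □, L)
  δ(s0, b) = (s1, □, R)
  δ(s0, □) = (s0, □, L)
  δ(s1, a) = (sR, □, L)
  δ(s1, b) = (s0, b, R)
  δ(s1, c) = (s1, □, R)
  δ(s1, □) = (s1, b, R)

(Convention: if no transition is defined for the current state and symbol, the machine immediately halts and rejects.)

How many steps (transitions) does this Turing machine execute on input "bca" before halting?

Execution trace:
Initial: [s0]bca
Step 1: δ(s0, b) = (s1, □, R) → □[s1]ca
Step 2: δ(s1, c) = (s1, □, R) → □□[s1]a
Step 3: δ(s1, a) = (sR, □, L) → □[sR]□□

The machine reaches the reject state sR and halts.

The machine executed 3 steps before halting.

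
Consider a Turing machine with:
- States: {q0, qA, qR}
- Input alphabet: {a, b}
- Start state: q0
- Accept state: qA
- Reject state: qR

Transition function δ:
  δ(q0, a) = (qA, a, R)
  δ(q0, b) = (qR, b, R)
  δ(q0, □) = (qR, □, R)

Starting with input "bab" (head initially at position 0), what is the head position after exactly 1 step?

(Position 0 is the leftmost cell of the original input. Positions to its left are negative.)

Execution trace (head position shown):
Step 0: [q0]bab  (head at position 0)
Step 1: move right → b[qR]ab  (head at position 1)

After 1 step, the head is at position 1.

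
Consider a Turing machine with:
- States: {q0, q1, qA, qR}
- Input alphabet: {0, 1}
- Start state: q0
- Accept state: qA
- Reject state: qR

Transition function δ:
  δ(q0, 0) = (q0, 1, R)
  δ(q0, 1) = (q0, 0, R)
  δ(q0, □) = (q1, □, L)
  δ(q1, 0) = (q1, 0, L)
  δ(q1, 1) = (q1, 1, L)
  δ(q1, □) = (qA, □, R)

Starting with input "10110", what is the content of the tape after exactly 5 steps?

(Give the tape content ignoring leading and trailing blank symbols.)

Execution trace:
Initial: [q0]10110
Step 1: δ(q0, 1) = (q0, 0, R) → 0[q0]0110
Step 2: δ(q0, 0) = (q0, 1, R) → 01[q0]110
Step 3: δ(q0, 1) = (q0, 0, R) → 010[q0]10
Step 4: δ(q0, 1) = (q0, 0, R) → 0100[q0]0
Step 5: δ(q0, 0) = (q0, 1, R) → 01001[q0]□

After 5 steps, the tape (ignoring leading/trailing blanks) is: 01001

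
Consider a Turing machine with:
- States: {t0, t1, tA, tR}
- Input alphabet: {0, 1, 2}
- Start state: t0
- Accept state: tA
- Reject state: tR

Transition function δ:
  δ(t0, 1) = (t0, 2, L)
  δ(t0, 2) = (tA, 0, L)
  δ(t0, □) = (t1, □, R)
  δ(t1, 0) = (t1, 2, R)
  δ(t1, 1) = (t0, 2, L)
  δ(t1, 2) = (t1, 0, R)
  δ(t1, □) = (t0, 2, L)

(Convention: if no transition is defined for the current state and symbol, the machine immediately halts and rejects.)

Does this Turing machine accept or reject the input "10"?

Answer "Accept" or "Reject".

Execution trace:
Initial: [t0]10
Step 1: δ(t0, 1) = (t0, 2, L) → [t0]□20
Step 2: δ(t0, □) = (t1, □, R) → □[t1]20
Step 3: δ(t1, 2) = (t1, 0, R) → □0[t1]0
Step 4: δ(t1, 0) = (t1, 2, R) → □02[t1]□
Step 5: δ(t1, □) = (t0, 2, L) → □0[t0]22
Step 6: δ(t0, 2) = (tA, 0, L) → □[tA]002

The machine reaches the accept state tA and halts.

Answer: Accept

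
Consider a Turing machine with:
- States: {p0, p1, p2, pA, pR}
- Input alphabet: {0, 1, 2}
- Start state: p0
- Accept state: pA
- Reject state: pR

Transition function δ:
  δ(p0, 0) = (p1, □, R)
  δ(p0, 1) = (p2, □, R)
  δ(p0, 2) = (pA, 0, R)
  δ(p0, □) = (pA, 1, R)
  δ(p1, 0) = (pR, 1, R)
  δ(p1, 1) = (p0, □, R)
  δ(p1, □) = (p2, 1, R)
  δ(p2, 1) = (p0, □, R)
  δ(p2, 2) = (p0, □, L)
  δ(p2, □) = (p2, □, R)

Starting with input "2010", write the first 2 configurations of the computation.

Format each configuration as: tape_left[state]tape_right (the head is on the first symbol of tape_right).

Transitions applied:
Step 1: δ(p0, 2) = (pA, 0, R)

The first 2 configurations are:
[p0]2010 ⊢ 0[pA]010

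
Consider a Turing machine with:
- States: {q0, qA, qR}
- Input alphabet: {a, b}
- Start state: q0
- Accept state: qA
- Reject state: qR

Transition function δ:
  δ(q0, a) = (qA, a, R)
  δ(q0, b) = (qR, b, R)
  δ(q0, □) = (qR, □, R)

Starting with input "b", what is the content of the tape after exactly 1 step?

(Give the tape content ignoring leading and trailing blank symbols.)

Execution trace:
Initial: [q0]b
Step 1: δ(q0, b) = (qR, b, R) → b[qR]□

The machine reaches the reject state qR and halts.

After 1 step, the tape (ignoring leading/trailing blanks) is: b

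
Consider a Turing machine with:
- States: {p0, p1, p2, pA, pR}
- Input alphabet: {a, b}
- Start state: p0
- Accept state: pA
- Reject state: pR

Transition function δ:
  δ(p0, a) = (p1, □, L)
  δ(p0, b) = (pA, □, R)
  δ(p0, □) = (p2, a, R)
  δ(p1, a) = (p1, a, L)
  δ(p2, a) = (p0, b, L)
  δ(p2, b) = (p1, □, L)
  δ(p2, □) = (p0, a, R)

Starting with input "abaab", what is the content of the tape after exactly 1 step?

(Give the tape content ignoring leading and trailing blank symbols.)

Execution trace:
Initial: [p0]abaab
Step 1: δ(p0, a) = (p1, □, L) → [p1]□□baab

No transition is defined for δ(p1, □). By convention the machine halts and rejects.

After 1 step, the tape (ignoring leading/trailing blanks) is: baab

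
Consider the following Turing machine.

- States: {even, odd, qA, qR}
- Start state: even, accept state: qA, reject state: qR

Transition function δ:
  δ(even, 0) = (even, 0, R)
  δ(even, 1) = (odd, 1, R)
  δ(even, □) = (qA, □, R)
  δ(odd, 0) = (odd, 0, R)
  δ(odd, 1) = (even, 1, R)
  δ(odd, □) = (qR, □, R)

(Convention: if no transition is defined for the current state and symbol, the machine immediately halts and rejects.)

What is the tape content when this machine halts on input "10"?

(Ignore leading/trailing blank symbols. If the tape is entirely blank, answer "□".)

Execution trace:
Initial: [even]10
Step 1: δ(even, 1) = (odd, 1, R) → 1[odd]0
Step 2: δ(odd, 0) = (odd, 0, R) → 10[odd]□
Step 3: δ(odd, □) = (qR, □, R) → 10□[qR]□

The machine reaches the reject state qR and halts.

Final tape (ignoring leading/trailing blanks): 10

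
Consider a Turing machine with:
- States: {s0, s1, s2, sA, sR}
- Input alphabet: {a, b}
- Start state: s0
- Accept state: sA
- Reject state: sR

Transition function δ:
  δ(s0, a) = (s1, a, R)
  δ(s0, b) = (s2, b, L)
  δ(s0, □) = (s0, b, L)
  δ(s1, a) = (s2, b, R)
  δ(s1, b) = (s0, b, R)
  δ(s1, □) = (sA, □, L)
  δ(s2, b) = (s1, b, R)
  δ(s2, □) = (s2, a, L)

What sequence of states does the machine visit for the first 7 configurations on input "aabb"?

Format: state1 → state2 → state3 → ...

Execution trace:
Initial: [s0]aabb
Step 1: δ(s0, a) = (s1, a, R) → a[s1]abb
Step 2: δ(s1, a) = (s2, b, R) → ab[s2]bb
Step 3: δ(s2, b) = (s1, b, R) → abb[s1]b
Step 4: δ(s1, b) = (s0, b, R) → abbb[s0]□
Step 5: δ(s0, □) = (s0, b, L) → abb[s0]bb
Step 6: δ(s0, b) = (s2, b, L) → ab[s2]bbb

State sequence: s0 → s1 → s2 → s1 → s0 → s0 → s2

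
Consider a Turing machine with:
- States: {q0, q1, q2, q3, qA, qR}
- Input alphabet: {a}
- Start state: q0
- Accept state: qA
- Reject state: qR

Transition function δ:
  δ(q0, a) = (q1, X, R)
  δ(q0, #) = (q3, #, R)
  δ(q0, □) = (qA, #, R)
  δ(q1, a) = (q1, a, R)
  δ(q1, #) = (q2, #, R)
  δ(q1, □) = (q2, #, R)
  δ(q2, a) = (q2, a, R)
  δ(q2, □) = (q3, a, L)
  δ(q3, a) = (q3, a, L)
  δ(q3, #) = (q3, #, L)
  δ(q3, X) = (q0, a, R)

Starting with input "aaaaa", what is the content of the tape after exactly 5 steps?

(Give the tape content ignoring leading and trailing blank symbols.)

Execution trace:
Initial: [q0]aaaaa
Step 1: δ(q0, a) = (q1, X, R) → X[q1]aaaa
Step 2: δ(q1, a) = (q1, a, R) → Xa[q1]aaa
Step 3: δ(q1, a) = (q1, a, R) → Xaa[q1]aa
Step 4: δ(q1, a) = (q1, a, R) → Xaaa[q1]a
Step 5: δ(q1, a) = (q1, a, R) → Xaaaa[q1]□

After 5 steps, the tape (ignoring leading/trailing blanks) is: Xaaaa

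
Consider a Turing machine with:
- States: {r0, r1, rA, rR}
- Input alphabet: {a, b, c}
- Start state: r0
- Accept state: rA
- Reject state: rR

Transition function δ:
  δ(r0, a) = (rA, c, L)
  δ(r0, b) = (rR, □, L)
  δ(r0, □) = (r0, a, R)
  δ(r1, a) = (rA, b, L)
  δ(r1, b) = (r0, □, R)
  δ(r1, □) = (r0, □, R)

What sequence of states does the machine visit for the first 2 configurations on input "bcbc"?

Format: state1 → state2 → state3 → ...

Execution trace:
Initial: [r0]bcbc
Step 1: δ(r0, b) = (rR, □, L) → [rR]□□cbc

The machine reaches the reject state rR and halts.

State sequence: r0 → rR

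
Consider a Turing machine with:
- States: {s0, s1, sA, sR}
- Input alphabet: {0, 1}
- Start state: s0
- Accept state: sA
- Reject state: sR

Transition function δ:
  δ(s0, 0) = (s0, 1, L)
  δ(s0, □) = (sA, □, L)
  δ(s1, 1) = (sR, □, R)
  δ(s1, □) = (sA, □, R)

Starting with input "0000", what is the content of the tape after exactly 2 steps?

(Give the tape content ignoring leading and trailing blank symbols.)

Execution trace:
Initial: [s0]0000
Step 1: δ(s0, 0) = (s0, 1, L) → [s0]□1000
Step 2: δ(s0, □) = (sA, □, L) → [sA]□□1000

The machine reaches the accept state sA and halts.

After 2 steps, the tape (ignoring leading/trailing blanks) is: 1000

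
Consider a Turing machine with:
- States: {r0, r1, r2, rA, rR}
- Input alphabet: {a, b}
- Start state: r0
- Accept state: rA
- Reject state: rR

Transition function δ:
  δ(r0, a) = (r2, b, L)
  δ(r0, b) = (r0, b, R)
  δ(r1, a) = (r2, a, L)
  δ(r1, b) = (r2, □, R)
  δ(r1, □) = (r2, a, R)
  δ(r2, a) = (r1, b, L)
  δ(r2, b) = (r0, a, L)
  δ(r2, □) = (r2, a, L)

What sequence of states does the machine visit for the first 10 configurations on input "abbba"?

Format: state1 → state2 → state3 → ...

Execution trace:
Initial: [r0]abbba
Step 1: δ(r0, a) = (r2, b, L) → [r2]□bbbba
Step 2: δ(r2, □) = (r2, a, L) → [r2]□abbbba
Step 3: δ(r2, □) = (r2, a, L) → [r2]□aabbbba
Step 4: δ(r2, □) = (r2, a, L) → [r2]□aaabbbba
Step 5: δ(r2, □) = (r2, a, L) → [r2]□aaaabbbba
Step 6: δ(r2, □) = (r2, a, L) → [r2]□aaaaabbbba
Step 7: δ(r2, □) = (r2, a, L) → [r2]□aaaaaabbbba
Step 8: δ(r2, □) = (r2, a, L) → [r2]□aaaaaaabbbba
Step 9: δ(r2, □) = (r2, a, L) → [r2]□aaaaaaaabbbba

State sequence: r0 → r2 → r2 → r2 → r2 → r2 → r2 → r2 → r2 → r2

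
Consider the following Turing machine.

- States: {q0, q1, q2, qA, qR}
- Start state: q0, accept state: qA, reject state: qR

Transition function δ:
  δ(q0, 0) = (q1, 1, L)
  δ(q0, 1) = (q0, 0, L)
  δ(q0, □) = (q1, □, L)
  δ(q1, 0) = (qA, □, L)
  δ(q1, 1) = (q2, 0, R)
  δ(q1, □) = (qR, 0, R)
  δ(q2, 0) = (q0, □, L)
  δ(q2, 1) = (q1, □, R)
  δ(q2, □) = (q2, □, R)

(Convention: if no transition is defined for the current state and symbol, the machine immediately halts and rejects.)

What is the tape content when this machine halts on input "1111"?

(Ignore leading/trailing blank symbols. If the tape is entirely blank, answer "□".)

Execution trace:
Initial: [q0]1111
Step 1: δ(q0, 1) = (q0, 0, L) → [q0]□0111
Step 2: δ(q0, □) = (q1, □, L) → [q1]□□0111
Step 3: δ(q1, □) = (qR, 0, R) → 0[qR]□0111

The machine reaches the reject state qR and halts.

Final tape (ignoring leading/trailing blanks): 0□0111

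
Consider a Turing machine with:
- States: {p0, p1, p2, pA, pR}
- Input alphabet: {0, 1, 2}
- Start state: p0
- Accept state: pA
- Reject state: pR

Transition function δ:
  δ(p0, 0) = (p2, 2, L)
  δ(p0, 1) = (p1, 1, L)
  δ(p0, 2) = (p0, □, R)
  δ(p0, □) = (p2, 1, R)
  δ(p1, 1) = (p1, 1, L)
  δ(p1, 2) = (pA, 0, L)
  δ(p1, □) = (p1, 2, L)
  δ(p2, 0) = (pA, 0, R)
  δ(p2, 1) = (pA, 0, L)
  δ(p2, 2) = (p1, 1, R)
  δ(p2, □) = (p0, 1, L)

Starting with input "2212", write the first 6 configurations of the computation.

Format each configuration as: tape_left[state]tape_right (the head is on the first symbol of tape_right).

Transitions applied:
Step 1: δ(p0, 2) = (p0, □, R)
Step 2: δ(p0, 2) = (p0, □, R)
Step 3: δ(p0, 1) = (p1, 1, L)
Step 4: δ(p1, □) = (p1, 2, L)
Step 5: δ(p1, □) = (p1, 2, L)

The first 6 configurations are:
[p0]2212 ⊢ □[p0]212 ⊢ □□[p0]12 ⊢ □[p1]□12 ⊢ [p1]□212 ⊢ [p1]□2212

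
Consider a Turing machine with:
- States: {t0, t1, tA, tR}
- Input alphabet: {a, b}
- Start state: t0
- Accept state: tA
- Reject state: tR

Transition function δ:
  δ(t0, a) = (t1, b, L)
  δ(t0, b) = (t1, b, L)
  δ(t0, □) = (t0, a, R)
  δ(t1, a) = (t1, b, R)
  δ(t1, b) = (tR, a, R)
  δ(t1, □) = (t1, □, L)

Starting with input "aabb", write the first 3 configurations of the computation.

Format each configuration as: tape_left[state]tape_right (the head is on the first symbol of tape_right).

Transitions applied:
Step 1: δ(t0, a) = (t1, b, L)
Step 2: δ(t1, □) = (t1, □, L)

The first 3 configurations are:
[t0]aabb ⊢ [t1]□babb ⊢ [t1]□□babb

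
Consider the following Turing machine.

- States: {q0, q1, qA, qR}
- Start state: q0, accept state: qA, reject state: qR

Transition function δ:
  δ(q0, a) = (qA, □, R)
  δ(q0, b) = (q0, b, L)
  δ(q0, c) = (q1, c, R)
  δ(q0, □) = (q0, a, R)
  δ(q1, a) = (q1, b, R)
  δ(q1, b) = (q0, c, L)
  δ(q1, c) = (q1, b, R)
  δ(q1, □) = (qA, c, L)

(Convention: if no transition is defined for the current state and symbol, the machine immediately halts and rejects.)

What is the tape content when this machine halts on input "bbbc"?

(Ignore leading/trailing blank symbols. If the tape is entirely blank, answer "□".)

Execution trace:
Initial: [q0]bbbc
Step 1: δ(q0, b) = (q0, b, L) → [q0]□bbbc
Step 2: δ(q0, □) = (q0, a, R) → a[q0]bbbc
Step 3: δ(q0, b) = (q0, b, L) → [q0]abbbc
Step 4: δ(q0, a) = (qA, □, R) → □[qA]bbbc

The machine reaches the accept state qA and halts.

Final tape (ignoring leading/trailing blanks): bbbc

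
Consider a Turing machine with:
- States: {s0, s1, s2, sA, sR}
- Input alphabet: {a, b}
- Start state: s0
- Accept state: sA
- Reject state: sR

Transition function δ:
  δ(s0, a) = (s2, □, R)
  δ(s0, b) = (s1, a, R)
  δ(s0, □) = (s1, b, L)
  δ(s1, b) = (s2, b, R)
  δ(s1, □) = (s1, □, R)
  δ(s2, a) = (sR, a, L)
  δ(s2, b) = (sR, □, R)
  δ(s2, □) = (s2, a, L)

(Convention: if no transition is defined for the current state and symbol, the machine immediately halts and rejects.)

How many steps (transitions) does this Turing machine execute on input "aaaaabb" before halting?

Execution trace:
Initial: [s0]aaaaabb
Step 1: δ(s0, a) = (s2, □, R) → □[s2]aaaabb
Step 2: δ(s2, a) = (sR, a, L) → [sR]□aaaabb

The machine reaches the reject state sR and halts.

The machine executed 2 steps before halting.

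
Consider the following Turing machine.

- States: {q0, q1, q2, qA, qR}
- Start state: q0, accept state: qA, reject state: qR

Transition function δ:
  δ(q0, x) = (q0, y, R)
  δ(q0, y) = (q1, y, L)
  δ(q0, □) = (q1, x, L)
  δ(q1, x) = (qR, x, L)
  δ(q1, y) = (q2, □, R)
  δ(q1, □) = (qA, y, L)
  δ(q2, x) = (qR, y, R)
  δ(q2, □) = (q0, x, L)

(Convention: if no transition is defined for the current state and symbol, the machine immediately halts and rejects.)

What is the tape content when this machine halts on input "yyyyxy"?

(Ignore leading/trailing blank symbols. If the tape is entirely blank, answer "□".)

Execution trace:
Initial: [q0]yyyyxy
Step 1: δ(q0, y) = (q1, y, L) → [q1]□yyyyxy
Step 2: δ(q1, □) = (qA, y, L) → [qA]□yyyyyxy

The machine reaches the accept state qA and halts.

Final tape (ignoring leading/trailing blanks): yyyyyxy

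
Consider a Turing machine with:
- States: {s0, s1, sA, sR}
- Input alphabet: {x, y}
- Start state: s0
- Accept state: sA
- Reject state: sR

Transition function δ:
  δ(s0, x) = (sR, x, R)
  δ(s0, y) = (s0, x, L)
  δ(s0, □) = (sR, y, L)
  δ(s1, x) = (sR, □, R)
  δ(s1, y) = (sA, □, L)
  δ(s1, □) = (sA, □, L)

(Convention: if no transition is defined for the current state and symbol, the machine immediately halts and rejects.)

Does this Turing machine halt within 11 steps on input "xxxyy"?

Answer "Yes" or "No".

Execution trace:
Initial: [s0]xxxyy
Step 1: δ(s0, x) = (sR, x, R) → x[sR]xxyy

The machine reaches the reject state sR and halts.
The machine halted after 1 step (within the 11-step bound).

Answer: Yes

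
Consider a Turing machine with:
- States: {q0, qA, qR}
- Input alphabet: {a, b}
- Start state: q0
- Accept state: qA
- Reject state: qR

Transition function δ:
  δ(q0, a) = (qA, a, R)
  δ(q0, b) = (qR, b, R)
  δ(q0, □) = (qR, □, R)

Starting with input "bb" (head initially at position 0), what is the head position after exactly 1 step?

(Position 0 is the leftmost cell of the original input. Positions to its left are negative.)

Execution trace (head position shown):
Step 0: [q0]bb  (head at position 0)
Step 1: move right → b[qR]b  (head at position 1)

After 1 step, the head is at position 1.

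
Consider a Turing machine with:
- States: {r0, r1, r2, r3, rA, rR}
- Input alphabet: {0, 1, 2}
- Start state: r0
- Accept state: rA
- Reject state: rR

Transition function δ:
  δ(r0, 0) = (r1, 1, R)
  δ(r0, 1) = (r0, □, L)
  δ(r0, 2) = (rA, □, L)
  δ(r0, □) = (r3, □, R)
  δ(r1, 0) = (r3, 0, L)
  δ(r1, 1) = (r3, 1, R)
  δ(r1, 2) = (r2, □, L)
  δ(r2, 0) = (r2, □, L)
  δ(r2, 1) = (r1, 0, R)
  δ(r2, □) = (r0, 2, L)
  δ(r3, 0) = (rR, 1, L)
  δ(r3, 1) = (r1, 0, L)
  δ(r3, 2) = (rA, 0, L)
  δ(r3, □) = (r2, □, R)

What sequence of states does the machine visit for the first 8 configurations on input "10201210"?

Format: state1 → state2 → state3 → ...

Execution trace:
Initial: [r0]10201210
Step 1: δ(r0, 1) = (r0, □, L) → [r0]□□0201210
Step 2: δ(r0, □) = (r3, □, R) → □[r3]□0201210
Step 3: δ(r3, □) = (r2, □, R) → □□[r2]0201210
Step 4: δ(r2, 0) = (r2, □, L) → □[r2]□□201210
Step 5: δ(r2, □) = (r0, 2, L) → [r0]□2□201210
Step 6: δ(r0, □) = (r3, □, R) → □[r3]2□201210
Step 7: δ(r3, 2) = (rA, 0, L) → [rA]□0□201210

The machine reaches the accept state rA and halts.

State sequence: r0 → r0 → r3 → r2 → r2 → r0 → r3 → rA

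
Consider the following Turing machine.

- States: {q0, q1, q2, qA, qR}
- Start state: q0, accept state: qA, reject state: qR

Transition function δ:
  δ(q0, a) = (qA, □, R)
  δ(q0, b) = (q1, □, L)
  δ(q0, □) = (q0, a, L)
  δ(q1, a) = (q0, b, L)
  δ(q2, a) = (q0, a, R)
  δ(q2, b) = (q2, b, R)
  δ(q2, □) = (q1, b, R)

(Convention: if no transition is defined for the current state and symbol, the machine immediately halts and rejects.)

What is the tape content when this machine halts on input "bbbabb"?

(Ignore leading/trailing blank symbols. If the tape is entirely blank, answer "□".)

Execution trace:
Initial: [q0]bbbabb
Step 1: δ(q0, b) = (q1, □, L) → [q1]□□bbabb

No transition is defined for δ(q1, □). By convention the machine halts and rejects.

Final tape (ignoring leading/trailing blanks): bbabb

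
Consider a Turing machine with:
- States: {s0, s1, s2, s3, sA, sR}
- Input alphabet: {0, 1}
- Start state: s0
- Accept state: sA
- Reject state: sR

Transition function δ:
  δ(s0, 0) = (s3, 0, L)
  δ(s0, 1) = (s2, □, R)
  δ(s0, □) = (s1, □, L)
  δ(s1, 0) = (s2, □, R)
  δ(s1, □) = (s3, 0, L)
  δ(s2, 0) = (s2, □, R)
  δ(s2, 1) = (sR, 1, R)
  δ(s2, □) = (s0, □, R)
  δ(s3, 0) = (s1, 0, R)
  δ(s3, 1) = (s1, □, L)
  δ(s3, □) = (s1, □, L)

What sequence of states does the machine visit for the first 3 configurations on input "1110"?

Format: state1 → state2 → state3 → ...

Execution trace:
Initial: [s0]1110
Step 1: δ(s0, 1) = (s2, □, R) → □[s2]110
Step 2: δ(s2, 1) = (sR, 1, R) → □1[sR]10

The machine reaches the reject state sR and halts.

State sequence: s0 → s2 → sR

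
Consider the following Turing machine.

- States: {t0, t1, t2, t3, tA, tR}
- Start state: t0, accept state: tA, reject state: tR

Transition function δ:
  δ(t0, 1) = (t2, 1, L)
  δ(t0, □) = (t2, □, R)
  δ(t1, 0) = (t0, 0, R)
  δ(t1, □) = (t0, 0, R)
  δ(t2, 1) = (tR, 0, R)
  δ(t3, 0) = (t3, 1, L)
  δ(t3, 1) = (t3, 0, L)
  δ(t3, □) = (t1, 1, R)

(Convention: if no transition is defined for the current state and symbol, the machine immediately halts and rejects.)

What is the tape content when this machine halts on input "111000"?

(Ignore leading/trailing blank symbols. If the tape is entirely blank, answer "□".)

Execution trace:
Initial: [t0]111000
Step 1: δ(t0, 1) = (t2, 1, L) → [t2]□111000

No transition is defined for δ(t2, □). By convention the machine halts and rejects.

Final tape (ignoring leading/trailing blanks): 111000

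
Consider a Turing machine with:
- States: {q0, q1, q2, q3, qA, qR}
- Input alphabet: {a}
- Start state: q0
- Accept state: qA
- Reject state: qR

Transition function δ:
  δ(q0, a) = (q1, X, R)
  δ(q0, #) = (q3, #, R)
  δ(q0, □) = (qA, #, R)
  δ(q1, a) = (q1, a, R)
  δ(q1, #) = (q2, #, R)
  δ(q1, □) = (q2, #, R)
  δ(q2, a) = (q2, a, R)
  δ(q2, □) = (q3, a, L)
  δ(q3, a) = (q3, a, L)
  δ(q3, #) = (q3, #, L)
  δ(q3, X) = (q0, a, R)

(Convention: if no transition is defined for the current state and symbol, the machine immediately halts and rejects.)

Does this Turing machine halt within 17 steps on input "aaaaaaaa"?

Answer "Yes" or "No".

Execution trace:
Initial: [q0]aaaaaaaa
Step 1: δ(q0, a) = (q1, X, R) → X[q1]aaaaaaa
Step 2: δ(q1, a) = (q1, a, R) → Xa[q1]aaaaaa
Step 3: δ(q1, a) = (q1, a, R) → Xaa[q1]aaaaa
Step 4: δ(q1, a) = (q1, a, R) → Xaaa[q1]aaaa
Step 5: δ(q1, a) = (q1, a, R) → Xaaaa[q1]aaa
Step 6: δ(q1, a) = (q1, a, R) → Xaaaaa[q1]aa
Step 7: δ(q1, a) = (q1, a, R) → Xaaaaaa[q1]a
Step 8: δ(q1, a) = (q1, a, R) → Xaaaaaaa[q1]□
Step 9: δ(q1, □) = (q2, #, R) → Xaaaaaaa#[q2]□
Step 10: δ(q2, □) = (q3, a, L) → Xaaaaaaa[q3]#a
Step 11: δ(q3, #) = (q3, #, L) → Xaaaaaa[q3]a#a
Step 12: δ(q3, a) = (q3, a, L) → Xaaaaa[q3]aa#a
Step 13: δ(q3, a) = (q3, a, L) → Xaaaa[q3]aaa#a
Step 14: δ(q3, a) = (q3, a, L) → Xaaa[q3]aaaa#a
Step 15: δ(q3, a) = (q3, a, L) → Xaa[q3]aaaaa#a
Step 16: δ(q3, a) = (q3, a, L) → Xa[q3]aaaaaa#a
Step 17: δ(q3, a) = (q3, a, L) → X[q3]aaaaaaa#a

The machine has not reached a halting state after 17 steps.
The machine did not halt within the 17-step bound.

Answer: No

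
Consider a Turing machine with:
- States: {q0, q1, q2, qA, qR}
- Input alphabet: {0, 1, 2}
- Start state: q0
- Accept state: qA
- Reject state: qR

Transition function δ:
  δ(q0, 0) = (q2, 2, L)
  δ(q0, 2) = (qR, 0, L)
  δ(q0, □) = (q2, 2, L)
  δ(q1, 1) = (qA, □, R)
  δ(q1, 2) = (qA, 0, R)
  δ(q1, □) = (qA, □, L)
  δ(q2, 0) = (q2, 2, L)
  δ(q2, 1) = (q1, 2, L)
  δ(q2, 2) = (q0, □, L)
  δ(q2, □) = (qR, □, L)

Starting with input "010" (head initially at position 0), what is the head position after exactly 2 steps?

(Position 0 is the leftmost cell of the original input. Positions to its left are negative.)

Execution trace (head position shown):
Step 0: [q0]010  (head at position 0)
Step 1: move left → [q2]□210  (head at position -1)
Step 2: move left → [qR]□□210  (head at position -2)

After 2 steps, the head is at position -2.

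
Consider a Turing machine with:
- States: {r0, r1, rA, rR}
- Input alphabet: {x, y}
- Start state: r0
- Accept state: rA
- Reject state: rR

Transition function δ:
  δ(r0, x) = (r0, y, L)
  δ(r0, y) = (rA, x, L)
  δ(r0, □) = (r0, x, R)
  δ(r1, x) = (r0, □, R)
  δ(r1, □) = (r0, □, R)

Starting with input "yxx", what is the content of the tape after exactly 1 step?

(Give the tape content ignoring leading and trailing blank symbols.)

Execution trace:
Initial: [r0]yxx
Step 1: δ(r0, y) = (rA, x, L) → [rA]□xxx

The machine reaches the accept state rA and halts.

After 1 step, the tape (ignoring leading/trailing blanks) is: xxx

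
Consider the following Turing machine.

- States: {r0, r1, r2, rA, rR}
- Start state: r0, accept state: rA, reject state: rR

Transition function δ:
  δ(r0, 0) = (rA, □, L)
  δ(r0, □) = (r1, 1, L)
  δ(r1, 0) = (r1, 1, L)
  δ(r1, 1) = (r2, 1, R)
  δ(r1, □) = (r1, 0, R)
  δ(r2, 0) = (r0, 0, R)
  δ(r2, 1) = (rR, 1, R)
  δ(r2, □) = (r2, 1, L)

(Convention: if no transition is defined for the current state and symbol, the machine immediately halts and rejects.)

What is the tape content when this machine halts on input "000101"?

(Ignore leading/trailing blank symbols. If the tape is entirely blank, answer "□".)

Execution trace:
Initial: [r0]000101
Step 1: δ(r0, 0) = (rA, □, L) → [rA]□□00101

The machine reaches the accept state rA and halts.

Final tape (ignoring leading/trailing blanks): 00101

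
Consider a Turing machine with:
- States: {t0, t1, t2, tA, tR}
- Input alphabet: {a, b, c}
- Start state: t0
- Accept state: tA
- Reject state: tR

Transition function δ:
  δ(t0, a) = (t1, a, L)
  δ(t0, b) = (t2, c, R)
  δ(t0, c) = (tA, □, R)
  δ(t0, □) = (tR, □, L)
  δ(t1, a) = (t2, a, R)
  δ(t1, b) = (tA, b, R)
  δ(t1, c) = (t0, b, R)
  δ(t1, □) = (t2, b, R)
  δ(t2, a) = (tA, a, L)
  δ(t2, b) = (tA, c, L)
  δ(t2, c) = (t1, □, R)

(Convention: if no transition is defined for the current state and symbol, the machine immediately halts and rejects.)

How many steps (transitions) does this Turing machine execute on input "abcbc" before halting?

Execution trace:
Initial: [t0]abcbc
Step 1: δ(t0, a) = (t1, a, L) → [t1]□abcbc
Step 2: δ(t1, □) = (t2, b, R) → b[t2]abcbc
Step 3: δ(t2, a) = (tA, a, L) → [tA]babcbc

The machine reaches the accept state tA and halts.

The machine executed 3 steps before halting.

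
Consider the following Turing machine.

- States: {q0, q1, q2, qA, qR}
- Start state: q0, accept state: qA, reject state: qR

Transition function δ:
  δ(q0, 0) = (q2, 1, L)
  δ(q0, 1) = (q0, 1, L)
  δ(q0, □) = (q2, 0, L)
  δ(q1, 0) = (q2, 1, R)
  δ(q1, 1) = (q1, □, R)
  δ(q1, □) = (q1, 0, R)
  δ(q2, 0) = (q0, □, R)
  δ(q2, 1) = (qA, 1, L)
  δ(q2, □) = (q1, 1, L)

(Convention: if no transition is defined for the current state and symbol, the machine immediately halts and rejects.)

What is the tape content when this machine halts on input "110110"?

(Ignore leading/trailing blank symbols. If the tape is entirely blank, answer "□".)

Execution trace:
Initial: [q0]110110
Step 1: δ(q0, 1) = (q0, 1, L) → [q0]□110110
Step 2: δ(q0, □) = (q2, 0, L) → [q2]□0110110
Step 3: δ(q2, □) = (q1, 1, L) → [q1]□10110110
Step 4: δ(q1, □) = (q1, 0, R) → 0[q1]10110110
Step 5: δ(q1, 1) = (q1, □, R) → 0□[q1]0110110
Step 6: δ(q1, 0) = (q2, 1, R) → 0□1[q2]110110
Step 7: δ(q2, 1) = (qA, 1, L) → 0□[qA]1110110

The machine reaches the accept state qA and halts.

Final tape (ignoring leading/trailing blanks): 0□1110110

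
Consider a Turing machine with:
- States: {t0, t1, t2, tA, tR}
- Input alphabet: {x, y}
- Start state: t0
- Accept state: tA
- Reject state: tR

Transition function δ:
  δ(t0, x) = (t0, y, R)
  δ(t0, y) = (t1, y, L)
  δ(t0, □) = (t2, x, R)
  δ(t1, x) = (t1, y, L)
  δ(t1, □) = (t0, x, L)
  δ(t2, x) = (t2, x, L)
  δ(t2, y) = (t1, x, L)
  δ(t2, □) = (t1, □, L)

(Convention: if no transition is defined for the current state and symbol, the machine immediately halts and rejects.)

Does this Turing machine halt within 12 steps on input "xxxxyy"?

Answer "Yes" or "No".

Execution trace:
Initial: [t0]xxxxyy
Step 1: δ(t0, x) = (t0, y, R) → y[t0]xxxyy
Step 2: δ(t0, x) = (t0, y, R) → yy[t0]xxyy
Step 3: δ(t0, x) = (t0, y, R) → yyy[t0]xyy
Step 4: δ(t0, x) = (t0, y, R) → yyyy[t0]yy
Step 5: δ(t0, y) = (t1, y, L) → yyy[t1]yyy

No transition is defined for δ(t1, y). By convention the machine halts and rejects.
The machine halted after 5 steps (within the 12-step bound).

Answer: Yes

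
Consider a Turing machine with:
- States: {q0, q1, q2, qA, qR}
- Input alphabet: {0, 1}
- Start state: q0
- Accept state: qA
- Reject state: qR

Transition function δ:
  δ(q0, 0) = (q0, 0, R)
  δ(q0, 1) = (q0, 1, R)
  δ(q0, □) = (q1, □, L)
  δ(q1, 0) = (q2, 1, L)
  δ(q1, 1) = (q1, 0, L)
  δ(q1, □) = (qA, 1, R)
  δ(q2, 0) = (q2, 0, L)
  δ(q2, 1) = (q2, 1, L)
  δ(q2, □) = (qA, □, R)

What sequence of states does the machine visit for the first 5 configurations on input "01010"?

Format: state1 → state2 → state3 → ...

Execution trace:
Initial: [q0]01010
Step 1: δ(q0, 0) = (q0, 0, R) → 0[q0]1010
Step 2: δ(q0, 1) = (q0, 1, R) → 01[q0]010
Step 3: δ(q0, 0) = (q0, 0, R) → 010[q0]10
Step 4: δ(q0, 1) = (q0, 1, R) → 0101[q0]0

State sequence: q0 → q0 → q0 → q0 → q0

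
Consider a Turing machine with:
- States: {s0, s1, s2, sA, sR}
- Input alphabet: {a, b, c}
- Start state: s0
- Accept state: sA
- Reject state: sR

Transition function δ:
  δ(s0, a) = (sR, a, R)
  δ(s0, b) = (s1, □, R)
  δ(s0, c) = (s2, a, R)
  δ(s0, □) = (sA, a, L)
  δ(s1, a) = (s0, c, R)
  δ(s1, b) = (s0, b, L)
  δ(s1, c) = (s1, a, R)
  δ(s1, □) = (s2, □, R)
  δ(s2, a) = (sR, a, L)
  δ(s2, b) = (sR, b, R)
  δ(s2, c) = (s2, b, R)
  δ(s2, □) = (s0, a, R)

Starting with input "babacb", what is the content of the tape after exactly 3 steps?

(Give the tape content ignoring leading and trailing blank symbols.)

Execution trace:
Initial: [s0]babacb
Step 1: δ(s0, b) = (s1, □, R) → □[s1]abacb
Step 2: δ(s1, a) = (s0, c, R) → □c[s0]bacb
Step 3: δ(s0, b) = (s1, □, R) → □c□[s1]acb

After 3 steps, the tape (ignoring leading/trailing blanks) is: c□acb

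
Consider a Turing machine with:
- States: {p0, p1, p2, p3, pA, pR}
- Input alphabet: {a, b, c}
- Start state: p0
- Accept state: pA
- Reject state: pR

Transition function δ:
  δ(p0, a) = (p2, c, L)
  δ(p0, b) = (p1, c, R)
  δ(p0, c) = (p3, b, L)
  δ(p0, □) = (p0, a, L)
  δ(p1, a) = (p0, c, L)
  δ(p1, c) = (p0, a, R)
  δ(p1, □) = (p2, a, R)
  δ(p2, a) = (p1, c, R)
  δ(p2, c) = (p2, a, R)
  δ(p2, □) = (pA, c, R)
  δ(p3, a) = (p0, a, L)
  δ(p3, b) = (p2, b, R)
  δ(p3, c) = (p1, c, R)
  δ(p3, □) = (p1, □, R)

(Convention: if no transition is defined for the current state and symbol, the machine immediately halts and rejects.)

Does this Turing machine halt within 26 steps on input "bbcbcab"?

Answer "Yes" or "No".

Execution trace:
Initial: [p0]bbcbcab
Step 1: δ(p0, b) = (p1, c, R) → c[p1]bcbcab

No transition is defined for δ(p1, b). By convention the machine halts and rejects.
The machine halted after 1 step (within the 26-step bound).

Answer: Yes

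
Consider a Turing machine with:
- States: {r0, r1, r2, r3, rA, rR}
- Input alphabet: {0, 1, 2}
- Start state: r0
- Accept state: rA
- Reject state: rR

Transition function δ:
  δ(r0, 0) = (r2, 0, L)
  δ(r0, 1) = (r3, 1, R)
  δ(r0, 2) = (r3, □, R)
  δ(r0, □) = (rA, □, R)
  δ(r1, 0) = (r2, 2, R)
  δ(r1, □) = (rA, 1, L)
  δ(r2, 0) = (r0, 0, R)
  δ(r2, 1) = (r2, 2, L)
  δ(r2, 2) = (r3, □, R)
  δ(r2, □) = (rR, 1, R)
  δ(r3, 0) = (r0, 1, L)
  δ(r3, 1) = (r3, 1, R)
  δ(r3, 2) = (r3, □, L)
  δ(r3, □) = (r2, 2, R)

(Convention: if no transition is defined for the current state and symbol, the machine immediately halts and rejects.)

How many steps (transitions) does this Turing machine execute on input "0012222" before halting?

Execution trace:
Initial: [r0]0012222
Step 1: δ(r0, 0) = (r2, 0, L) → [r2]□0012222
Step 2: δ(r2, □) = (rR, 1, R) → 1[rR]0012222

The machine reaches the reject state rR and halts.

The machine executed 2 steps before halting.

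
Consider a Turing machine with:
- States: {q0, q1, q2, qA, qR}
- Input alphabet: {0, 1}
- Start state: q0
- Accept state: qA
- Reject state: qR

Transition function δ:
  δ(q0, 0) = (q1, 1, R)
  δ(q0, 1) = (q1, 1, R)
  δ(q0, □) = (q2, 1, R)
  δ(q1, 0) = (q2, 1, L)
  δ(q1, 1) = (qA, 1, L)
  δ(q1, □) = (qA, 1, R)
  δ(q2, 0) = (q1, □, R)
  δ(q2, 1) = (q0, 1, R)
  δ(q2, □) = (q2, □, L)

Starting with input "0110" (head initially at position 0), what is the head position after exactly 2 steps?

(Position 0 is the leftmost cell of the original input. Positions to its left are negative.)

Execution trace (head position shown):
Step 0: [q0]0110  (head at position 0)
Step 1: move right → 1[q1]110  (head at position 1)
Step 2: move left → [qA]1110  (head at position 0)

After 2 steps, the head is at position 0.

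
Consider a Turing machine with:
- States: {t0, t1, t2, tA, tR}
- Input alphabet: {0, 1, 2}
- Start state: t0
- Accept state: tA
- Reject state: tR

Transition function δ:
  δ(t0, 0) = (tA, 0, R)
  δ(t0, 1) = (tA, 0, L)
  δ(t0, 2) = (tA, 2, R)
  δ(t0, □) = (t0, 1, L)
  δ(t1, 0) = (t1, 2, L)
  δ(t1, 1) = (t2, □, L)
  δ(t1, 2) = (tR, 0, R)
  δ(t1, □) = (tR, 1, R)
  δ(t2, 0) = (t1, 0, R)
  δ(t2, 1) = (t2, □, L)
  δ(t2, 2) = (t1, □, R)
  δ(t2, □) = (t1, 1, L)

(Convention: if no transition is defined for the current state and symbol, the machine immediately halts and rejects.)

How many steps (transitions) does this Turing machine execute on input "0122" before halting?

Execution trace:
Initial: [t0]0122
Step 1: δ(t0, 0) = (tA, 0, R) → 0[tA]122

The machine reaches the accept state tA and halts.

The machine executed 1 step before halting.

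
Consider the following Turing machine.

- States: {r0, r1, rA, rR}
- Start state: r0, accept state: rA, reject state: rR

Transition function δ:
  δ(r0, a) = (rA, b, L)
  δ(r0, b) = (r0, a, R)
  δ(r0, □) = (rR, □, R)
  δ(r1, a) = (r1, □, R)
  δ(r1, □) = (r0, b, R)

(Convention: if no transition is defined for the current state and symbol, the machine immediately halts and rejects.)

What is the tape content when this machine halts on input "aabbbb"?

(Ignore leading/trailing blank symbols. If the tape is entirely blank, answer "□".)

Execution trace:
Initial: [r0]aabbbb
Step 1: δ(r0, a) = (rA, b, L) → [rA]□babbbb

The machine reaches the accept state rA and halts.

Final tape (ignoring leading/trailing blanks): babbbb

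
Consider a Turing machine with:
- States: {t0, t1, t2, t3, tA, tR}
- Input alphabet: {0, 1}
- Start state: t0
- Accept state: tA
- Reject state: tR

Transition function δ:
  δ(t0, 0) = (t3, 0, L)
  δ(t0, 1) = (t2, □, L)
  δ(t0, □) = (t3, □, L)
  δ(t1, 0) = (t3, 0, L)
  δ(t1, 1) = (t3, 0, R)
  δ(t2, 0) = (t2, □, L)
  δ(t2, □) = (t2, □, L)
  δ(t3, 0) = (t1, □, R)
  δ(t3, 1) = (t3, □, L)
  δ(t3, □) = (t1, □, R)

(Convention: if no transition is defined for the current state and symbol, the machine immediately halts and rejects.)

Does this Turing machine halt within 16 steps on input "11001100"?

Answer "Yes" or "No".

Execution trace:
Initial: [t0]11001100
Step 1: δ(t0, 1) = (t2, □, L) → [t2]□□1001100
Step 2: δ(t2, □) = (t2, □, L) → [t2]□□□1001100
Step 3: δ(t2, □) = (t2, □, L) → [t2]□□□□1001100
Step 4: δ(t2, □) = (t2, □, L) → [t2]□□□□□1001100
Step 5: δ(t2, □) = (t2, □, L) → [t2]□□□□□□1001100
Step 6: δ(t2, □) = (t2, □, L) → [t2]□□□□□□□1001100
Step 7: δ(t2, □) = (t2, □, L) → [t2]□□□□□□□□1001100
Step 8: δ(t2, □) = (t2, □, L) → [t2]□□□□□□□□□1001100
Step 9: δ(t2, □) = (t2, □, L) → [t2]□□□□□□□□□□1001100
Step 10: δ(t2, □) = (t2, □, L) → [t2]□□□□□□□□□□□1001100
Step 11: δ(t2, □) = (t2, □, L) → [t2]□□□□□□□□□□□□1001100
Step 12: δ(t2, □) = (t2, □, L) → [t2]□□□□□□□□□□□□□1001100
Step 13: δ(t2, □) = (t2, □, L) → [t2]□□□□□□□□□□□□□□1001100
Step 14: δ(t2, □) = (t2, □, L) → [t2]□□□□□□□□□□□□□□□1001100
Step 15: δ(t2, □) = (t2, □, L) → [t2]□□□□□□□□□□□□□□□□1001100
Step 16: δ(t2, □) = (t2, □, L) → [t2]□□□□□□□□□□□□□□□□□1001100

The machine has not reached a halting state after 16 steps.
The machine did not halt within the 16-step bound.

Answer: No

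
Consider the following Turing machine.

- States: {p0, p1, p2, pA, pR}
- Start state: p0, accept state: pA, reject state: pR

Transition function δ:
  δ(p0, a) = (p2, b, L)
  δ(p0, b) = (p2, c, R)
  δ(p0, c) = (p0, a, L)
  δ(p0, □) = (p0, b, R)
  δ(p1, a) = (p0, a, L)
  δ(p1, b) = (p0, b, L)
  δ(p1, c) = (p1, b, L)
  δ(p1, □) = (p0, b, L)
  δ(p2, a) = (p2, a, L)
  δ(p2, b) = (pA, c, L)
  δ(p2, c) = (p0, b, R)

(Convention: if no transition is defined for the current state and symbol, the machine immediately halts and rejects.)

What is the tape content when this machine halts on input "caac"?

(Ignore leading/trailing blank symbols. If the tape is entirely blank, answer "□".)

Execution trace:
Initial: [p0]caac
Step 1: δ(p0, c) = (p0, a, L) → [p0]□aaac
Step 2: δ(p0, □) = (p0, b, R) → b[p0]aaac
Step 3: δ(p0, a) = (p2, b, L) → [p2]bbaac
Step 4: δ(p2, b) = (pA, c, L) → [pA]□cbaac

The machine reaches the accept state pA and halts.

Final tape (ignoring leading/trailing blanks): cbaac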